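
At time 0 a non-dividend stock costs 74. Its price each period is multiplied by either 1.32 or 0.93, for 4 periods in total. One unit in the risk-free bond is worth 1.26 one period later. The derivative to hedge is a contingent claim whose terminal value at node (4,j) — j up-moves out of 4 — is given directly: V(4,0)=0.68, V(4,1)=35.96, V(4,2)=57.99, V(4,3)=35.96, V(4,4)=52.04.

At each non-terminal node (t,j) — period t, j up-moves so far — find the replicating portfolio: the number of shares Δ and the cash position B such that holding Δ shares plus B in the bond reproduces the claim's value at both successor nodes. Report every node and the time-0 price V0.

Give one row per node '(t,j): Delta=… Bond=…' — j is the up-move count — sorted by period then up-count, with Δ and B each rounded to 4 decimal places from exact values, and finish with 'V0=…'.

(0,0): Delta=0.0678 Bond=13.4015
(1,0): Delta=-0.2160 Bond=36.4141
(1,1): Delta=0.1041 Bond=13.3353
(2,0): Delta=0.7653 Bond=-16.9197
(2,1): Delta=-0.3417 Bond=57.3002
(2,2): Delta=0.1613 Bond=9.4393
(3,0): Delta=1.5198 Bond=-66.2295
(3,1): Delta=0.6686 Bond=-13.1532
(3,2): Delta=-0.4711 Bond=87.7167
(3,3): Delta=0.2423 Bond=-1.8926
V0=18.4184

Risk-neutral probability p* = (R−d)/(u−d) = (1.26−0.93)/(1.32−0.93) = 0.8462.
Terminal values V(4,·): V(4,0)=0.6800, V(4,1)=35.9600, V(4,2)=57.9900, V(4,3)=35.9600, V(4,4)=52.0400
  t=3,j=0: stock 59.5224 → up 78.5696 (V=35.9600), down 55.3558 (V=0.6800). Price 24.2320; hedge Δ=1.5198, bond B=-66.2295.
  t=3,j=1: stock 84.4834 → up 111.5181 (V=57.9900), down 78.5696 (V=35.9600). Price 43.3339; hedge Δ=0.6686, bond B=-13.1532.
  t=3,j=2: stock 119.9120 → up 158.2838 (V=35.9600), down 111.5181 (V=57.9900). Price 31.2295; hedge Δ=-0.4711, bond B=87.7167.
  t=3,j=3: stock 170.1976 → up 224.6609 (V=52.0400), down 158.2838 (V=35.9600). Price 39.3382; hedge Δ=0.2423, bond B=-1.8926.
  t=2,j=0: stock 64.0026 → up 84.4834 (V=43.3339), down 59.5224 (V=24.2320). Price 32.0597; hedge Δ=0.7653, bond B=-16.9197.
  t=2,j=1: stock 90.8424 → up 119.9120 (V=31.2295), down 84.4834 (V=43.3339). Price 26.2633; hedge Δ=-0.3417, bond B=57.3002.
  t=2,j=2: stock 128.9376 → up 170.1976 (V=39.3382), down 119.9120 (V=31.2295). Price 30.2307; hedge Δ=0.1613, bond B=9.4393.
  t=1,j=0: stock 68.8200 → up 90.8424 (V=26.2633), down 64.0026 (V=32.0597). Price 21.5516; hedge Δ=-0.2160, bond B=36.4141.
  t=1,j=1: stock 97.6800 → up 128.9376 (V=30.2307), down 90.8424 (V=26.2633). Price 23.5082; hedge Δ=0.1041, bond B=13.3353.
  t=0,j=0: stock 74.0000 → up 97.6800 (V=23.5082), down 68.8200 (V=21.5516). Price 18.4184; hedge Δ=0.0678, bond B=13.4015.
Each (Δ,B) replicates both successor values, so the strategy is self-financing and V0 is arbitrage-free.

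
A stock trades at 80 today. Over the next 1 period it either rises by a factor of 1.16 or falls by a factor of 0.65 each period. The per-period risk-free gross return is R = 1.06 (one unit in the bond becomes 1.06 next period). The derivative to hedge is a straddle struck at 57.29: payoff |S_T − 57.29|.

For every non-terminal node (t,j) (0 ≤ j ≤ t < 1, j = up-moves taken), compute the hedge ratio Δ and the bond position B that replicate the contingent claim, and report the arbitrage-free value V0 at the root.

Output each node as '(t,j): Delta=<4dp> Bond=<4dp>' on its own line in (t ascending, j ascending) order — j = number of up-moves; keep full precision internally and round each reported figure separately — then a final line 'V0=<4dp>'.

Since d<R<u, set p* = (R−d)/(u−d) = 0.8039; price each node as the discounted p*-expectation of its children.
Terminal payoffs: V(1,0)=5.2900, V(1,1)=35.5100
  t=0,j=0: stock 80.0000 → up 92.8000 (V=35.5100), down 52.0000 (V=5.2900). Price 27.9099; hedge Δ=0.7407, bond B=-31.3450.
Self-financing check: at every node Δ·S+B equals the discounted successor values.

(0,0): Delta=0.7407 Bond=-31.3450
V0=27.9099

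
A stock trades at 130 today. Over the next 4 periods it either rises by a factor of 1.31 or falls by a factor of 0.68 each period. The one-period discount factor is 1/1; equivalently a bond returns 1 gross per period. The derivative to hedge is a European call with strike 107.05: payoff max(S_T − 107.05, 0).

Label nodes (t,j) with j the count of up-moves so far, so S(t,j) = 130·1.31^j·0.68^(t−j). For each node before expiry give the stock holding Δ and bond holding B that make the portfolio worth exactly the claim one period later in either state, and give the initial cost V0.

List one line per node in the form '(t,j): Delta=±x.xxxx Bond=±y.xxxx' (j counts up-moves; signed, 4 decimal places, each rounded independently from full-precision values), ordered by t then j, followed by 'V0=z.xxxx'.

(0,0): Delta=0.7209 Bond=-51.7172
(1,0): Delta=0.4247 Bond=-25.5310
(1,1): Delta=0.8699 Bond=-77.0851
(2,0): Delta=0.0000 Bond=0.0000
(2,1): Delta=0.6383 Bond=-50.2641
(2,2): Delta=0.9864 Bond=-103.0680
(3,0): Delta=0.0000 Bond=0.0000
(3,1): Delta=0.0000 Bond=0.0000
(3,2): Delta=0.9593 Bond=-98.9575
(3,3): Delta=1.0000 Bond=-107.0500
V0=42.0060

No-arbitrage ⇒ martingale measure with p* = (R−d)/(u−d) = 0.5079.
Payoff layer (t=4): V(4,0)=0.0000, V(4,1)=0.0000, V(4,2)=0.0000, V(4,3)=91.6812, V(4,4)=275.7999
(3,0): S=40.8762. Δ = (V_up−V_dn)/(S_up−S_dn) = (0.0000−0.0000)/(53.5478−27.7958) = 0.0000. V = [p*·0.0000 + (1−p*)·0.0000]/1 = 0.0000. B = V − Δ·S = 0.0000.
(3,1): S=78.7467. Δ = (V_up−V_dn)/(S_up−S_dn) = (0.0000−0.0000)/(103.1582−53.5478) = 0.0000. V = [p*·0.0000 + (1−p*)·0.0000]/1 = 0.0000. B = V − Δ·S = 0.0000.
(3,2): S=151.7032. Δ = (V_up−V_dn)/(S_up−S_dn) = (91.6812−0.0000)/(198.7312−103.1582) = 0.9593. V = [p*·91.6812 + (1−p*)·0.0000]/1 = 46.5683. B = V − Δ·S = -98.9575.
(3,3): S=292.2518. Δ = (V_up−V_dn)/(S_up−S_dn) = (275.7999−91.6812)/(382.8499−198.7312) = 1.0000. V = [p*·275.7999 + (1−p*)·91.6812]/1 = 185.2018. B = V − Δ·S = -107.0500.
(2,0): S=60.1120. Δ = (V_up−V_dn)/(S_up−S_dn) = (0.0000−0.0000)/(78.7467−40.8762) = 0.0000. V = [p*·0.0000 + (1−p*)·0.0000]/1 = 0.0000. B = V − Δ·S = 0.0000.
(2,1): S=115.8040. Δ = (V_up−V_dn)/(S_up−S_dn) = (46.5683−0.0000)/(151.7032−78.7467) = 0.6383. V = [p*·46.5683 + (1−p*)·0.0000]/1 = 23.6537. B = V − Δ·S = -50.2641.
(2,2): S=223.0930. Δ = (V_up−V_dn)/(S_up−S_dn) = (185.2018−46.5683)/(292.2518−151.7032) = 0.9864. V = [p*·185.2018 + (1−p*)·46.5683]/1 = 116.9853. B = V − Δ·S = -103.0680.
(1,0): S=88.4000. Δ = (V_up−V_dn)/(S_up−S_dn) = (23.6537−0.0000)/(115.8040−60.1120) = 0.4247. V = [p*·23.6537 + (1−p*)·0.0000]/1 = 12.0146. B = V − Δ·S = -25.5310.
(1,1): S=170.3000. Δ = (V_up−V_dn)/(S_up−S_dn) = (116.9853−23.6537)/(223.0930−115.8040) = 0.8699. V = [p*·116.9853 + (1−p*)·23.6537]/1 = 71.0602. B = V − Δ·S = -77.0851.
(0,0): S=130.0000. Δ = (V_up−V_dn)/(S_up−S_dn) = (71.0602−12.0146)/(170.3000−88.4000) = 0.7209. V = [p*·71.0602 + (1−p*)·12.0146]/1 = 42.0060. B = V − Δ·S = -51.7172.
The time-0 hedge costs 42.0060, which is the no-arbitrage price.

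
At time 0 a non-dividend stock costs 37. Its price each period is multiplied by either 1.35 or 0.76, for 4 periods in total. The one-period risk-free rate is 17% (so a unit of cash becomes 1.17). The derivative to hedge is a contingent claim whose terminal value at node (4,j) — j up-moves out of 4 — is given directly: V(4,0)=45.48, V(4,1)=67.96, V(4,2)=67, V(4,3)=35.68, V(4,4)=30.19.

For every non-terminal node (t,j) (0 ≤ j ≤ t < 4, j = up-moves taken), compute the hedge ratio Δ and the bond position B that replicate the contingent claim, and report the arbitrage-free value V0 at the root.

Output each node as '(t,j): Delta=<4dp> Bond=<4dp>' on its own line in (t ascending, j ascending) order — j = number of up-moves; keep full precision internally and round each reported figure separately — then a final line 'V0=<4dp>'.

(0,0): Delta=-0.4357 Bond=40.3905
(1,0): Delta=-0.5918 Bond=51.6453
(1,1): Delta=-0.3971 Bond=45.3303
(2,0): Delta=0.4197 Bond=38.8097
(2,1): Delta=-0.8417 Bond=69.9146
(2,2): Delta=-0.2872 Bond=45.6265
(3,0): Delta=2.3459 Bond=14.1220
(3,1): Delta=-0.0564 Bond=59.1424
(3,2): Delta=-1.0358 Bond=91.7474
(3,3): Delta=-0.1022 Bond=36.5401
V0=24.2699

The replicating-portfolio and risk-neutral prices coincide; use p* = (1.17−0.76)/(1.35−0.76) = 0.6949 for the latter.
Terminal values V(4,·): V(4,0)=45.4800, V(4,1)=67.9600, V(4,2)=67.0000, V(4,3)=35.6800, V(4,4)=30.1900
(3,0): S=16.2421. Δ = (V_up−V_dn)/(S_up−S_dn) = (67.9600−45.4800)/(21.9269−12.3440) = 2.3459. V = [p*·67.9600 + (1−p*)·45.4800]/1.17 = 52.2237. B = V − Δ·S = 14.1220.
(3,1): S=28.8511. Δ = (V_up−V_dn)/(S_up−S_dn) = (67.0000−67.9600)/(38.9490−21.9269) = -0.0564. V = [p*·67.0000 + (1−p*)·67.9600]/1.17 = 57.5153. B = V − Δ·S = 59.1424.
(3,2): S=51.2487. Δ = (V_up−V_dn)/(S_up−S_dn) = (35.6800−67.0000)/(69.1857−38.9490) = -1.0358. V = [p*·35.6800 + (1−p*)·67.0000]/1.17 = 38.6626. B = V − Δ·S = 91.7474.
(3,3): S=91.0339. Δ = (V_up−V_dn)/(S_up−S_dn) = (30.1900−35.6800)/(122.8957−69.1857) = -0.1022. V = [p*·30.1900 + (1−p*)·35.6800]/1.17 = 27.2350. B = V − Δ·S = 36.5401.
(2,0): S=21.3712. Δ = (V_up−V_dn)/(S_up−S_dn) = (57.5153−52.2237)/(28.8511−16.2421) = 0.4197. V = [p*·57.5153 + (1−p*)·52.2237]/1.17 = 47.7785. B = V − Δ·S = 38.8097.
(2,1): S=37.9620. Δ = (V_up−V_dn)/(S_up−S_dn) = (38.6626−57.5153)/(51.2487−28.8511) = -0.8417. V = [p*·38.6626 + (1−p*)·57.5153]/1.17 = 37.9609. B = V − Δ·S = 69.9146.
(2,2): S=67.4325. Δ = (V_up−V_dn)/(S_up−S_dn) = (27.2350−38.6626)/(91.0339−51.2487) = -0.2872. V = [p*·27.2350 + (1−p*)·38.6626]/1.17 = 26.2576. B = V − Δ·S = 45.6265.
(1,0): S=28.1200. Δ = (V_up−V_dn)/(S_up−S_dn) = (37.9609−47.7785)/(37.9620−21.3712) = -0.5918. V = [p*·37.9609 + (1−p*)·47.7785]/1.17 = 35.0052. B = V − Δ·S = 51.6453.
(1,1): S=49.9500. Δ = (V_up−V_dn)/(S_up−S_dn) = (26.2576−37.9609)/(67.4325−37.9620) = -0.3971. V = [p*·26.2576 + (1−p*)·37.9609]/1.17 = 25.4941. B = V − Δ·S = 45.3303.
(0,0): S=37.0000. Δ = (V_up−V_dn)/(S_up−S_dn) = (25.4941−35.0052)/(49.9500−28.1200) = -0.4357. V = [p*·25.4941 + (1−p*)·35.0052]/1.17 = 24.2699. B = V − Δ·S = 40.3905.
Self-financing check: at every node Δ·S+B equals the discounted successor values.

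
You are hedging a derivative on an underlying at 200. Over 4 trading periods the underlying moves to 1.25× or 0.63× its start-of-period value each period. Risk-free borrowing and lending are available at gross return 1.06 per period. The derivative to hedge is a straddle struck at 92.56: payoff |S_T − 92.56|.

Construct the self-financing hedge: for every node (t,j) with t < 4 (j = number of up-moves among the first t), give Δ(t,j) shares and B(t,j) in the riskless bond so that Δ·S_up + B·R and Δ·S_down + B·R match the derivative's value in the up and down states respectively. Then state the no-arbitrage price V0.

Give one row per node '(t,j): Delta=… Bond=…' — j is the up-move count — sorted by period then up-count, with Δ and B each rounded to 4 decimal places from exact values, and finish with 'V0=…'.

No-arbitrage ⇒ martingale measure with p* = (R−d)/(u−d) = 0.6935.
Terminal payoffs: V(4,0)=61.0541, V(4,1)=30.0482, V(4,2)=31.4713, V(4,3)=153.5337, V(4,4)=395.7212
Node (3,0) S=50.0094: V=(p*·30.0482+(1−p*)·61.0541)/1.06=37.3114; Δ=(30.0482−61.0541)/(62.5118−31.5059)=-1.0000; B=V−Δ·S=87.3208
Node (3,1) S=99.2250: V=(p*·31.4713+(1−p*)·30.0482)/1.06=29.2785; Δ=(31.4713−30.0482)/(124.0313−62.5118)=0.0231; B=V−Δ·S=26.9833
Node (3,2) S=196.8750: V=(p*·153.5337+(1−p*)·31.4713)/1.06=109.5542; Δ=(153.5337−31.4713)/(246.0938−124.0312)=1.0000; B=V−Δ·S=-87.3208
Node (3,3) S=390.6250: V=(p*·395.7212+(1−p*)·153.5337)/1.06=303.3042; Δ=(395.7212−153.5337)/(488.2812−246.0938)=1.0000; B=V−Δ·S=-87.3208
Node (2,0) S=79.3800: V=(p*·29.2785+(1−p*)·37.3114)/1.06=29.9435; Δ=(29.2785−37.3114)/(99.2250−50.0094)=-0.1632; B=V−Δ·S=42.8998
Node (2,1) S=157.5000: V=(p*·109.5542+(1−p*)·29.2785)/1.06=80.1449; Δ=(109.5542−29.2785)/(196.8750−99.2250)=0.8221; B=V−Δ·S=-49.3322
Node (2,2) S=312.5000: V=(p*·303.3042+(1−p*)·109.5542)/1.06=230.1219; Δ=(303.3042−109.5542)/(390.6250−196.8750)=1.0000; B=V−Δ·S=-82.3781
Node (1,0) S=126.0000: V=(p*·80.1449+(1−p*)·29.9435)/1.06=61.0949; Δ=(80.1449−29.9435)/(157.5000−79.3800)=0.6426; B=V−Δ·S=-19.8750
Node (1,1) S=250.0000: V=(p*·230.1219+(1−p*)·80.1449)/1.06=173.7370; Δ=(230.1219−80.1449)/(312.5000−157.5000)=0.9676; B=V−Δ·S=-68.1614
Node (0,0) S=200.0000: V=(p*·173.7370+(1−p*)·61.0949)/1.06=131.3374; Δ=(173.7370−61.0949)/(250.0000−126.0000)=0.9084; B=V−Δ·S=-50.3434
Self-financing check: at every node Δ·S+B equals the discounted successor values.

(0,0): Delta=0.9084 Bond=-50.3434
(1,0): Delta=0.6426 Bond=-19.8750
(1,1): Delta=0.9676 Bond=-68.1614
(2,0): Delta=-0.1632 Bond=42.8998
(2,1): Delta=0.8221 Bond=-49.3322
(2,2): Delta=1.0000 Bond=-82.3781
(3,0): Delta=-1.0000 Bond=87.3208
(3,1): Delta=0.0231 Bond=26.9833
(3,2): Delta=1.0000 Bond=-87.3208
(3,3): Delta=1.0000 Bond=-87.3208
V0=131.3374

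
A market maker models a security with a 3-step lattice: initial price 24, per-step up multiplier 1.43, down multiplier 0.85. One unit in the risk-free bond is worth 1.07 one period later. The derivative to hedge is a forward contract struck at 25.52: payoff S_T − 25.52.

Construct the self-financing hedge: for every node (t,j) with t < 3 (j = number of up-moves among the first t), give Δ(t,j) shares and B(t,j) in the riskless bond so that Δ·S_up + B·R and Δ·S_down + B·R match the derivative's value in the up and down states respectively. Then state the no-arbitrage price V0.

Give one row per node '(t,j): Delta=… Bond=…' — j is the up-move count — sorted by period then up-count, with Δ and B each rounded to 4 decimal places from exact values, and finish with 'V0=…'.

Risk-neutral probability p* = (R−d)/(u−d) = (1.07−0.85)/(1.43−0.85) = 0.3793.
At expiry t=3: V(3,0)=-10.7810, V(3,1)=-0.7238, V(3,2)=16.1960, V(3,3)=44.6610
Node (2,0) S=17.3400: V=(p*·-0.7238+(1−p*)·-10.7810)/1.07=-6.5105; Δ=(-0.7238−-10.7810)/(24.7962−14.7390)=1.0000; B=V−Δ·S=-23.8505
Node (2,1) S=29.1720: V=(p*·16.1960+(1−p*)·-0.7238)/1.07=5.3215; Δ=(16.1960−-0.7238)/(41.7160−24.7962)=1.0000; B=V−Δ·S=-23.8505
Node (2,2) S=49.0776: V=(p*·44.6610+(1−p*)·16.1960)/1.07=25.2271; Δ=(44.6610−16.1960)/(70.1810−41.7160)=1.0000; B=V−Δ·S=-23.8505
Node (1,0) S=20.4000: V=(p*·5.3215+(1−p*)·-6.5105)/1.07=-1.8902; Δ=(5.3215−-6.5105)/(29.1720−17.3400)=1.0000; B=V−Δ·S=-22.2902
Node (1,1) S=34.3200: V=(p*·25.2271+(1−p*)·5.3215)/1.07=12.0298; Δ=(25.2271−5.3215)/(49.0776−29.1720)=1.0000; B=V−Δ·S=-22.2902
Node (0,0) S=24.0000: V=(p*·12.0298+(1−p*)·-1.8902)/1.07=3.1681; Δ=(12.0298−-1.8902)/(34.3200−20.4000)=1.0000; B=V−Δ·S=-20.8319
Check: Δ(0,0)·S0 + B(0,0) = 3.1681 = V0.

(0,0): Delta=1.0000 Bond=-20.8319
(1,0): Delta=1.0000 Bond=-22.2902
(1,1): Delta=1.0000 Bond=-22.2902
(2,0): Delta=1.0000 Bond=-23.8505
(2,1): Delta=1.0000 Bond=-23.8505
(2,2): Delta=1.0000 Bond=-23.8505
V0=3.1681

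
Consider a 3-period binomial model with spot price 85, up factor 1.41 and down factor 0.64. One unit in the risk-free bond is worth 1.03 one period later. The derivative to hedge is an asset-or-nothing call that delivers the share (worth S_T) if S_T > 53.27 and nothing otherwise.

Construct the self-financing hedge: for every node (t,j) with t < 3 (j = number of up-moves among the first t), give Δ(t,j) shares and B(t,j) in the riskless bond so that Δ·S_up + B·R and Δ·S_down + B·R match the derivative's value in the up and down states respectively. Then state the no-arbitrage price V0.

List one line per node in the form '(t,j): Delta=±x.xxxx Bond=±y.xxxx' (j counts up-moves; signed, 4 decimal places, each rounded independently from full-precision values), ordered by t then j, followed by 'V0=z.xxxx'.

(0,0): Delta=1.2594 Bond=-41.1255
(1,0): Delta=1.2697 Bond=-42.9166
(1,1): Delta=1.2549 Bond=-41.8162
(2,0): Delta=0.0000 Bond=0.0000
(2,1): Delta=1.8312 Bond=-87.2749
(2,2): Delta=1.0000 Bond=0.0000
V0=65.9239

Risk-neutral probability p* = (R−d)/(u−d) = (1.03−0.64)/(1.41−0.64) = 0.5065.
At expiry t=3: V(3,0)=0.0000, V(3,1)=0.0000, V(3,2)=108.1526, V(3,3)=238.2738
Node (2,0) S=34.8160: V=(p*·0.0000+(1−p*)·0.0000)/1.03=0.0000; Δ=(0.0000−0.0000)/(49.0906−22.2822)=0.0000; B=V−Δ·S=0.0000
Node (2,1) S=76.7040: V=(p*·108.1526+(1−p*)·0.0000)/1.03=53.1831; Δ=(108.1526−0.0000)/(108.1526−49.0906)=1.8312; B=V−Δ·S=-87.2749
Node (2,2) S=168.9885: V=(p*·238.2738+(1−p*)·108.1526)/1.03=168.9885; Δ=(238.2738−108.1526)/(238.2738−108.1526)=1.0000; B=V−Δ·S=0.0000
Node (1,0) S=54.4000: V=(p*·53.1831+(1−p*)·0.0000)/1.03=26.1523; Δ=(53.1831−0.0000)/(76.7040−34.8160)=1.2697; B=V−Δ·S=-42.9166
Node (1,1) S=119.8500: V=(p*·168.9885+(1−p*)·53.1831)/1.03=108.5804; Δ=(168.9885−53.1831)/(168.9885−76.7040)=1.2549; B=V−Δ·S=-41.8162
Node (0,0) S=85.0000: V=(p*·108.5804+(1−p*)·26.1523)/1.03=65.9239; Δ=(108.5804−26.1523)/(119.8500−54.4000)=1.2594; B=V−Δ·S=-41.1255
Root portfolio cost Δ·85+B reproduces V0=65.9239.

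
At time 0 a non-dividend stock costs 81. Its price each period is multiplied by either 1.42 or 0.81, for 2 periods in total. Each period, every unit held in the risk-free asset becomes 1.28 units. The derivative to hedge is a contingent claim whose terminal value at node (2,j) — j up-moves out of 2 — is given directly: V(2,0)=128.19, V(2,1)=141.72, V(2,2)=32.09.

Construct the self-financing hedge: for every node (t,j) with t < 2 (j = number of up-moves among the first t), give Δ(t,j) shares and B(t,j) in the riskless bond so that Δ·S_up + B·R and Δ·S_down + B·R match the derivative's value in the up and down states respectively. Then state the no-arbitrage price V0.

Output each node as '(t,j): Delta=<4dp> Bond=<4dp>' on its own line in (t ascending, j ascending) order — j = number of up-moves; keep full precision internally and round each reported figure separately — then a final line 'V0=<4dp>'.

(0,0): Delta=-1.2865 Bond=150.5464
(1,0): Delta=0.3381 Bond=86.1124
(1,1): Delta=-1.5625 Bond=224.4486
V0=46.3407

No-arbitrage ⇒ martingale measure with p* = (R−d)/(u−d) = 0.7705.
Payoff layer (t=2): V(2,0)=128.1900, V(2,1)=141.7200, V(2,2)=32.0900
Node (1,0) S=65.6100: V=(p*·141.7200+(1−p*)·128.1900)/1.28=108.2928; Δ=(141.7200−128.1900)/(93.1662−53.1441)=0.3381; B=V−Δ·S=86.1124
Node (1,1) S=115.0200: V=(p*·32.0900+(1−p*)·141.7200)/1.28=44.7273; Δ=(32.0900−141.7200)/(163.3284−93.1662)=-1.5625; B=V−Δ·S=224.4486
Node (0,0) S=81.0000: V=(p*·44.7273+(1−p*)·108.2928)/1.28=46.3407; Δ=(44.7273−108.2928)/(115.0200−65.6100)=-1.2865; B=V−Δ·S=150.5464
The time-0 hedge costs 46.3407, which is the no-arbitrage price.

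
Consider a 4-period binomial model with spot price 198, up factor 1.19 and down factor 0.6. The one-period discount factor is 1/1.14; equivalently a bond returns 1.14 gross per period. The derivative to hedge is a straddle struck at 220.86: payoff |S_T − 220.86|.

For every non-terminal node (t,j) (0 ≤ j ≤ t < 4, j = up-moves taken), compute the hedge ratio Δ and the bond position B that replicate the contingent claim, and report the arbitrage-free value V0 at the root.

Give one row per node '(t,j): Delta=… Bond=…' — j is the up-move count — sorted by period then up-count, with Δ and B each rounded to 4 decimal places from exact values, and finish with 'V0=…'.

Under the risk-neutral measure, an up-move has probability p* = (R−d)/(u−d) = 0.9153 and values discount at R = 1.14.
Terminal values V(4,·): V(4,0)=195.1992, V(4,1)=169.9661, V(4,2)=119.9204, V(4,3)=20.6631, V(4,4)=176.1972
(3,0): S=42.7680. Δ = (V_up−V_dn)/(S_up−S_dn) = (169.9661−195.1992)/(50.8939−25.6608) = -1.0000. V = [p*·169.9661 + (1−p*)·195.1992]/1.14 = 150.9688. B = V − Δ·S = 193.7368.
(3,1): S=84.8232. Δ = (V_up−V_dn)/(S_up−S_dn) = (119.9204−169.9661)/(100.9396−50.8939) = -1.0000. V = [p*·119.9204 + (1−p*)·169.9661]/1.14 = 108.9136. B = V − Δ·S = 193.7368.
(3,2): S=168.2327. Δ = (V_up−V_dn)/(S_up−S_dn) = (20.6631−119.9204)/(200.1969−100.9396) = -1.0000. V = [p*·20.6631 + (1−p*)·119.9204]/1.14 = 25.5042. B = V − Δ·S = 193.7368.
(3,3): S=333.6615. Δ = (V_up−V_dn)/(S_up−S_dn) = (176.1972−20.6631)/(397.0572−200.1969) = 0.7901. V = [p*·176.1972 + (1−p*)·20.6631]/1.14 = 142.9968. B = V − Δ·S = -120.6203.
(2,0): S=71.2800. Δ = (V_up−V_dn)/(S_up−S_dn) = (108.9136−150.9688)/(84.8232−42.7680) = -1.0000. V = [p*·108.9136 + (1−p*)·150.9688]/1.14 = 98.6646. B = V − Δ·S = 169.9446.
(2,1): S=141.3720. Δ = (V_up−V_dn)/(S_up−S_dn) = (25.5042−108.9136)/(168.2327−84.8232) = -1.0000. V = [p*·25.5042 + (1−p*)·108.9136]/1.14 = 28.5726. B = V − Δ·S = 169.9446.
(2,2): S=280.3878. Δ = (V_up−V_dn)/(S_up−S_dn) = (142.9968−25.5042)/(333.6615−168.2327) = 0.7102. V = [p*·142.9968 + (1−p*)·25.5042]/1.14 = 116.7015. B = V − Δ·S = -82.4385.
(1,0): S=118.8000. Δ = (V_up−V_dn)/(S_up−S_dn) = (28.5726−98.6646)/(141.3720−71.2800) = -1.0000. V = [p*·28.5726 + (1−p*)·98.6646]/1.14 = 30.2742. B = V − Δ·S = 149.0742.
(1,1): S=235.6200. Δ = (V_up−V_dn)/(S_up−S_dn) = (116.7015−28.5726)/(280.3878−141.3720) = 0.6339. V = [p*·116.7015 + (1−p*)·28.5726]/1.14 = 95.8184. B = V − Δ·S = -53.5527.
(0,0): S=198.0000. Δ = (V_up−V_dn)/(S_up−S_dn) = (95.8184−30.2742)/(235.6200−118.8000) = 0.5611. V = [p*·95.8184 + (1−p*)·30.2742]/1.14 = 79.1788. B = V − Δ·S = -31.9131.
Root portfolio cost Δ·198+B reproduces V0=79.1788.

(0,0): Delta=0.5611 Bond=-31.9131
(1,0): Delta=-1.0000 Bond=149.0742
(1,1): Delta=0.6339 Bond=-53.5527
(2,0): Delta=-1.0000 Bond=169.9446
(2,1): Delta=-1.0000 Bond=169.9446
(2,2): Delta=0.7102 Bond=-82.4385
(3,0): Delta=-1.0000 Bond=193.7368
(3,1): Delta=-1.0000 Bond=193.7368
(3,2): Delta=-1.0000 Bond=193.7368
(3,3): Delta=0.7901 Bond=-120.6203
V0=79.1788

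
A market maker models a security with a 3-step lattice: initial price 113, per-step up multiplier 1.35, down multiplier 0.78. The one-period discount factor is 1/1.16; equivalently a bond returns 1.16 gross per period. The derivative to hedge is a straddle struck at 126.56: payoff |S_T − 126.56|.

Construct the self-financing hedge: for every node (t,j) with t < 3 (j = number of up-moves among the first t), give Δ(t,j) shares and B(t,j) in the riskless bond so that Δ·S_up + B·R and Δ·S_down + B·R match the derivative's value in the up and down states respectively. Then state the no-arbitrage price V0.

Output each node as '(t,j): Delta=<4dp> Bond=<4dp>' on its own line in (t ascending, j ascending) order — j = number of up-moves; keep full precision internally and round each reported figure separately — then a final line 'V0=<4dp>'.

Since d<R<u, set p* = (R−d)/(u−d) = 0.6667; price each node as the discounted p*-expectation of its children.
Terminal values V(3,·): V(3,0)=72.9356, V(3,1)=33.7486, V(3,2)=34.0752, V(3,3)=151.4624
(2,0): S=68.7492. Δ = (V_up−V_dn)/(S_up−S_dn) = (33.7486−72.9356)/(92.8114−53.6244) = -1.0000. V = [p*·33.7486 + (1−p*)·72.9356]/1.16 = 40.3542. B = V − Δ·S = 109.1034.
(2,1): S=118.9890. Δ = (V_up−V_dn)/(S_up−S_dn) = (34.0752−33.7486)/(160.6352−92.8114) = 0.0048. V = [p*·34.0752 + (1−p*)·33.7486]/1.16 = 29.2813. B = V − Δ·S = 28.7084.
(2,2): S=205.9425. Δ = (V_up−V_dn)/(S_up−S_dn) = (151.4624−34.0752)/(278.0224−160.6352) = 1.0000. V = [p*·151.4624 + (1−p*)·34.0752]/1.16 = 96.8391. B = V − Δ·S = -109.1034.
(1,0): S=88.1400. Δ = (V_up−V_dn)/(S_up−S_dn) = (29.2813−40.3542)/(118.9890−68.7492) = -0.2204. V = [p*·29.2813 + (1−p*)·40.3542]/1.16 = 28.4244. B = V − Δ·S = 47.8506.
(1,1): S=152.5500. Δ = (V_up−V_dn)/(S_up−S_dn) = (96.8391−29.2813)/(205.9425−118.9890) = 0.7769. V = [p*·96.8391 + (1−p*)·29.2813]/1.16 = 64.0688. B = V − Δ·S = -54.4536.
(0,0): S=113.0000. Δ = (V_up−V_dn)/(S_up−S_dn) = (64.0688−28.4244)/(152.5500−88.1400) = 0.5534. V = [p*·64.0688 + (1−p*)·28.4244]/1.16 = 44.9891. B = V − Δ·S = -17.5450.
Each (Δ,B) replicates both successor values, so the strategy is self-financing and V0 is arbitrage-free.

(0,0): Delta=0.5534 Bond=-17.5450
(1,0): Delta=-0.2204 Bond=47.8506
(1,1): Delta=0.7769 Bond=-54.4536
(2,0): Delta=-1.0000 Bond=109.1034
(2,1): Delta=0.0048 Bond=28.7084
(2,2): Delta=1.0000 Bond=-109.1034
V0=44.9891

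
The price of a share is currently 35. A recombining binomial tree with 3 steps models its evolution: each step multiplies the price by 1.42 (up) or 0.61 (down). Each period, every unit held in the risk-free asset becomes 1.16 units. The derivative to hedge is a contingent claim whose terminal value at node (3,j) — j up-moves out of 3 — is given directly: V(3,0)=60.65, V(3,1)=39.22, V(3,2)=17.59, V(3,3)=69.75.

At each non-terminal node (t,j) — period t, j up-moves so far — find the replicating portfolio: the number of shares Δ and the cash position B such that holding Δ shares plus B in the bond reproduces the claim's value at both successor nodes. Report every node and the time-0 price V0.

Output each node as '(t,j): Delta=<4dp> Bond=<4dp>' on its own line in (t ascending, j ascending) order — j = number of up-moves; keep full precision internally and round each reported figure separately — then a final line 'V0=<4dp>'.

No-arbitrage ⇒ martingale measure with p* = (R−d)/(u−d) = 0.6790.
Payoff layer (t=3): V(3,0)=60.6500, V(3,1)=39.2200, V(3,2)=17.5900, V(3,3)=69.7500
  t=2,j=0: stock 13.0235 → up 18.4934 (V=39.2200), down 7.9443 (V=60.6500). Price 39.7403; hedge Δ=-2.0315, bond B=66.1971.
  t=2,j=1: stock 30.3170 → up 43.0501 (V=17.5900), down 18.4934 (V=39.2200). Price 21.1491; hedge Δ=-0.8808, bond B=47.8528.
  t=2,j=2: stock 70.5740 → up 100.2151 (V=69.7500), down 43.0501 (V=17.5900). Price 45.6959; hedge Δ=0.9124, bond B=-18.6991.
  t=1,j=0: stock 21.3500 → up 30.3170 (V=21.1491), down 13.0235 (V=39.7403). Price 23.3764; hedge Δ=-1.0750, bond B=46.3285.
  t=1,j=1: stock 49.7000 → up 70.5740 (V=45.6959), down 30.3170 (V=21.1491). Price 32.6006; hedge Δ=0.6098, bond B=2.2959.
  t=0,j=0: stock 35.0000 → up 49.7000 (V=32.6006), down 21.3500 (V=23.3764). Price 25.5515; hedge Δ=0.3254, bond B=14.1636.
Root portfolio cost Δ·35+B reproduces V0=25.5515.

(0,0): Delta=0.3254 Bond=14.1636
(1,0): Delta=-1.0750 Bond=46.3285
(1,1): Delta=0.6098 Bond=2.2959
(2,0): Delta=-2.0315 Bond=66.1971
(2,1): Delta=-0.8808 Bond=47.8528
(2,2): Delta=0.9124 Bond=-18.6991
V0=25.5515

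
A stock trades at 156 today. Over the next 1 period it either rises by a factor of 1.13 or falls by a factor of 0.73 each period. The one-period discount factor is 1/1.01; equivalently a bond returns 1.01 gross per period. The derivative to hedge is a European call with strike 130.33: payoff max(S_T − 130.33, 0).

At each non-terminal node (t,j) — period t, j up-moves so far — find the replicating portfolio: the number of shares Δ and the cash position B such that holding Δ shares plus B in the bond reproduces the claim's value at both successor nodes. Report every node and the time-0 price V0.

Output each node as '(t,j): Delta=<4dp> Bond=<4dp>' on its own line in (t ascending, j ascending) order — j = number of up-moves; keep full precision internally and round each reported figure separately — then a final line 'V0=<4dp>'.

The replicating-portfolio and risk-neutral prices coincide; use p* = (1.01−0.73)/(1.13−0.73) = 0.7000 for the latter.
Terminal payoffs: V(1,0)=0.0000, V(1,1)=45.9500
(0,0): S=156.0000. Δ = (V_up−V_dn)/(S_up−S_dn) = (45.9500−0.0000)/(176.2800−113.8800) = 0.7364. V = [p*·45.9500 + (1−p*)·0.0000]/1.01 = 31.8465. B = V − Δ·S = -83.0285.
Each (Δ,B) replicates both successor values, so the strategy is self-financing and V0 is arbitrage-free.

(0,0): Delta=0.7364 Bond=-83.0285
V0=31.8465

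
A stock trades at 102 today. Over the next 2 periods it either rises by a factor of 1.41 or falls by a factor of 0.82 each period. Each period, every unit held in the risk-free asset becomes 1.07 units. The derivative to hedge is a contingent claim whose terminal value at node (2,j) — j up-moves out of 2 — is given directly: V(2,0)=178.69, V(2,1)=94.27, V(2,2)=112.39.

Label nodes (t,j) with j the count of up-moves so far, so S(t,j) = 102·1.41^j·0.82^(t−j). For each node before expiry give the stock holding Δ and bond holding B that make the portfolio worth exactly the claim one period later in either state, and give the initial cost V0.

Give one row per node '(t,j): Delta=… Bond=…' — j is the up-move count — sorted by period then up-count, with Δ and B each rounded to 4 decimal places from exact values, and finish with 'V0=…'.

No-arbitrage ⇒ martingale measure with p* = (R−d)/(u−d) = 0.4237.
Payoff layer (t=2): V(2,0)=178.6900, V(2,1)=94.2700, V(2,2)=112.3900
Node (1,0) S=83.6400: V=(p*·94.2700+(1−p*)·178.6900)/1.07=133.5690; Δ=(94.2700−178.6900)/(117.9324−68.5848)=-1.7107; B=V−Δ·S=276.6537
Node (1,1) S=143.8200: V=(p*·112.3900+(1−p*)·94.2700)/1.07=95.2785; Δ=(112.3900−94.2700)/(202.7862−117.9324)=0.2135; B=V−Δ·S=64.5666
Node (0,0) S=102.0000: V=(p*·95.2785+(1−p*)·133.5690)/1.07=109.6675; Δ=(95.2785−133.5690)/(143.8200−83.6400)=-0.6363; B=V−Δ·S=174.5666
Check: Δ(0,0)·S0 + B(0,0) = 109.6675 = V0.

(0,0): Delta=-0.6363 Bond=174.5666
(1,0): Delta=-1.7107 Bond=276.6537
(1,1): Delta=0.2135 Bond=64.5666
V0=109.6675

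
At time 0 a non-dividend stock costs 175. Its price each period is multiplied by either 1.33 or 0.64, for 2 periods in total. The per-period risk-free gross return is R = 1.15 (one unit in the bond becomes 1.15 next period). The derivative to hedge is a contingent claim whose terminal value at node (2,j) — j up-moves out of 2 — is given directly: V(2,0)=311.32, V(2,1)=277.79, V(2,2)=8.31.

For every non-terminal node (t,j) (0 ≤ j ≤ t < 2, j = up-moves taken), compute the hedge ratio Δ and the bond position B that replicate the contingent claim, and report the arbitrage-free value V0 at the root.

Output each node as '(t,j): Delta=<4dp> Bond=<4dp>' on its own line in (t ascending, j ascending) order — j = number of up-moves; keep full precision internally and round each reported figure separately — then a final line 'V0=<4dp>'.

(0,0): Delta=-1.4974 Bond=362.4934
(1,0): Delta=-0.4339 Bond=297.7568
(1,1): Delta=-1.6780 Bond=458.9065
V0=100.4546

The replicating-portfolio and risk-neutral prices coincide; use p* = (1.15−0.64)/(1.33−0.64) = 0.7391 for the latter.
Payoff layer (t=2): V(2,0)=311.3200, V(2,1)=277.7900, V(2,2)=8.3100
(1,0): S=112.0000. Δ = (V_up−V_dn)/(S_up−S_dn) = (277.7900−311.3200)/(148.9600−71.6800) = -0.4339. V = [p*·277.7900 + (1−p*)·311.3200]/1.15 = 249.1626. B = V − Δ·S = 297.7568.
(1,1): S=232.7500. Δ = (V_up−V_dn)/(S_up−S_dn) = (8.3100−277.7900)/(309.5575−148.9600) = -1.6780. V = [p*·8.3100 + (1−p*)·277.7900]/1.15 = 68.3558. B = V − Δ·S = 458.9065.
(0,0): S=175.0000. Δ = (V_up−V_dn)/(S_up−S_dn) = (68.3558−249.1626)/(232.7500−112.0000) = -1.4974. V = [p*·68.3558 + (1−p*)·249.1626]/1.15 = 100.4546. B = V − Δ·S = 362.4934.
Check: Δ(0,0)·S0 + B(0,0) = 100.4546 = V0.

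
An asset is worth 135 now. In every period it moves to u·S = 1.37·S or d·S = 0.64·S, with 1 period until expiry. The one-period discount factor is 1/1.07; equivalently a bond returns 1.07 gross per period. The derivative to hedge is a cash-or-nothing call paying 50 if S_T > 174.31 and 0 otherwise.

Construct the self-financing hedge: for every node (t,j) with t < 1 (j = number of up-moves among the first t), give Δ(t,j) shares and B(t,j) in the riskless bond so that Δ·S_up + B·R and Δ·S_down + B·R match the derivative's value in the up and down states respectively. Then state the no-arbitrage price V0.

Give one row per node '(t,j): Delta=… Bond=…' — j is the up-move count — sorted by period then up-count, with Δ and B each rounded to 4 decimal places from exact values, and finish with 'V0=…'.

(0,0): Delta=0.5074 Bond=-40.9679
V0=27.5253

Since d<R<u, set p* = (R−d)/(u−d) = 0.5890; price each node as the discounted p*-expectation of its children.
Terminal values V(1,·): V(1,0)=0.0000, V(1,1)=50.0000
(0,0): S=135.0000. Δ = (V_up−V_dn)/(S_up−S_dn) = (50.0000−0.0000)/(184.9500−86.4000) = 0.5074. V = [p*·50.0000 + (1−p*)·0.0000]/1.07 = 27.5253. B = V − Δ·S = -40.9679.
Check: Δ(0,0)·S0 + B(0,0) = 27.5253 = V0.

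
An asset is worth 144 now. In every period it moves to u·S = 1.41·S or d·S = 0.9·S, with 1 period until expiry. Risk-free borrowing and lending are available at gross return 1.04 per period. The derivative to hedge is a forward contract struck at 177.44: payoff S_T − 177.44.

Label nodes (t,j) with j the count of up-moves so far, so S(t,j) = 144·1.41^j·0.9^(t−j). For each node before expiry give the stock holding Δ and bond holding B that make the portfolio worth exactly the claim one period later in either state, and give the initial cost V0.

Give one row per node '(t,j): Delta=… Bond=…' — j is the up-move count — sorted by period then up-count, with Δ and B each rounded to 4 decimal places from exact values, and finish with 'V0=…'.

No-arbitrage ⇒ martingale measure with p* = (R−d)/(u−d) = 0.2745.
At expiry t=1: V(1,0)=-47.8400, V(1,1)=25.6000
Node (0,0) S=144.0000: V=(p*·25.6000+(1−p*)·-47.8400)/1.04=-26.6154; Δ=(25.6000−-47.8400)/(203.0400−129.6000)=1.0000; B=V−Δ·S=-170.6154
Root portfolio cost Δ·144+B reproduces V0=-26.6154.

(0,0): Delta=1.0000 Bond=-170.6154
V0=-26.6154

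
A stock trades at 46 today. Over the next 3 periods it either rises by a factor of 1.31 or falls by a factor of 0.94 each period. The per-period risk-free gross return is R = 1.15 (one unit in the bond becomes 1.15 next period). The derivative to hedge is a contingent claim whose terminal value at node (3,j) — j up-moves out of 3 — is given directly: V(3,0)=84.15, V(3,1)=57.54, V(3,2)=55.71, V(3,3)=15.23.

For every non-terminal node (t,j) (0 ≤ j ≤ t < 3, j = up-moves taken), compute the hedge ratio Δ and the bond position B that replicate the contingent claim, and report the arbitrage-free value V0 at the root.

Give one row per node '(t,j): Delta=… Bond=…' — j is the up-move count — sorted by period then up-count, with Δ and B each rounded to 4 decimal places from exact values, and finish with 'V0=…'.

Risk-neutral probability p* = (R−d)/(u−d) = (1.15−0.94)/(1.31−0.94) = 0.5676.
Payoff layer (t=3): V(3,0)=84.1500, V(3,1)=57.5400, V(3,2)=55.7100, V(3,3)=15.2300
Node (2,0) S=40.6456: V=(p*·57.5400+(1−p*)·84.1500)/1.15=60.0409; Δ=(57.5400−84.1500)/(53.2457−38.2069)=-1.7694; B=V−Δ·S=131.9598
Node (2,1) S=56.6444: V=(p*·55.7100+(1−p*)·57.5400)/1.15=49.1316; Δ=(55.7100−57.5400)/(74.2042−53.2457)=-0.0873; B=V−Δ·S=54.0776
Node (2,2) S=78.9406: V=(p*·15.2300+(1−p*)·55.7100)/1.15=28.4651; Δ=(15.2300−55.7100)/(103.4122−74.2042)=-1.3859; B=V−Δ·S=137.8705
Node (1,0) S=43.2400: V=(p*·49.1316+(1−p*)·60.0409)/1.15=46.8253; Δ=(49.1316−60.0409)/(56.6444−40.6456)=-0.6819; B=V−Δ·S=76.3099
Node (1,1) S=60.2600: V=(p*·28.4651+(1−p*)·49.1316)/1.15=32.5235; Δ=(28.4651−49.1316)/(78.9406−56.6444)=-0.9269; B=V−Δ·S=88.3789
Node (0,0) S=46.0000: V=(p*·32.5235+(1−p*)·46.8253)/1.15=33.6592; Δ=(32.5235−46.8253)/(60.2600−43.2400)=-0.8403; B=V−Δ·S=72.3129
The time-0 hedge costs 33.6592, which is the no-arbitrage price.

(0,0): Delta=-0.8403 Bond=72.3129
(1,0): Delta=-0.6819 Bond=76.3099
(1,1): Delta=-0.9269 Bond=88.3789
(2,0): Delta=-1.7694 Bond=131.9598
(2,1): Delta=-0.0873 Bond=54.0776
(2,2): Delta=-1.3859 Bond=137.8705
V0=33.6592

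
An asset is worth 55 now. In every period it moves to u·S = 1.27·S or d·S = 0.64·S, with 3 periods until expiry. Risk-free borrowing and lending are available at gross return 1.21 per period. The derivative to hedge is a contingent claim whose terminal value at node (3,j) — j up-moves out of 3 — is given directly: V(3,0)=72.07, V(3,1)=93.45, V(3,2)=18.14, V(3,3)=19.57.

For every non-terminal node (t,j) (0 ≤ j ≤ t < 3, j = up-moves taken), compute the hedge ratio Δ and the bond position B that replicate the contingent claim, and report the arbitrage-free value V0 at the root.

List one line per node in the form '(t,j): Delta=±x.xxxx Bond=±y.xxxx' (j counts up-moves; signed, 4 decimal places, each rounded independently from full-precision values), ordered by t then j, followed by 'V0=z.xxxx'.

(0,0): Delta=-0.2289 Bond=24.5017
(1,0): Delta=-2.4634 Bond=108.3017
(1,1): Delta=-0.1104 Bond=21.3676
(2,0): Delta=1.5064 Bond=41.6121
(2,1): Delta=-2.6740 Bond=140.4590
(2,2): Delta=0.0256 Bond=13.7912
V0=11.9103

The replicating-portfolio and risk-neutral prices coincide; use p* = (1.21−0.64)/(1.27−0.64) = 0.9048 for the latter.
Terminal payoffs: V(3,0)=72.0700, V(3,1)=93.4500, V(3,2)=18.1400, V(3,3)=19.5700
  t=2,j=0: stock 22.5280 → up 28.6106 (V=93.4500), down 14.4179 (V=72.0700). Price 75.5486; hedge Δ=1.5064, bond B=41.6121.
  t=2,j=1: stock 44.7040 → up 56.7741 (V=18.1400), down 28.6106 (V=93.4500). Price 20.9193; hedge Δ=-2.6740, bond B=140.4590.
  t=2,j=2: stock 88.7095 → up 112.6611 (V=19.5700), down 56.7741 (V=18.1400). Price 16.0610; hedge Δ=0.0256, bond B=13.7912.
  t=1,j=0: stock 35.2000 → up 44.7040 (V=20.9193), down 22.5280 (V=75.5486). Price 21.5885; hedge Δ=-2.4634, bond B=108.3017.
  t=1,j=1: stock 69.8500 → up 88.7095 (V=16.0610), down 44.7040 (V=20.9193). Price 13.6559; hedge Δ=-0.1104, bond B=21.3676.
  t=0,j=0: stock 55.0000 → up 69.8500 (V=13.6559), down 35.2000 (V=21.5885). Price 11.9103; hedge Δ=-0.2289, bond B=24.5017.
Root portfolio cost Δ·55+B reproduces V0=11.9103.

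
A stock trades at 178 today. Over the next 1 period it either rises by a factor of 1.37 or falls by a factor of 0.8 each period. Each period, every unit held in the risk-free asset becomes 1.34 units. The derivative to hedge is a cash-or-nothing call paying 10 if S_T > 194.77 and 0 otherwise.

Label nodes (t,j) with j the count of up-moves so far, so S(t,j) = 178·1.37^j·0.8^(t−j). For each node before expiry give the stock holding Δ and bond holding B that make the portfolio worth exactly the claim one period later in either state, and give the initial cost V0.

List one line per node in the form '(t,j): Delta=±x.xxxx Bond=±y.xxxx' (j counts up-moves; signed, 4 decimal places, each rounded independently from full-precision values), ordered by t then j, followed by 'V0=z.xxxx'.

(0,0): Delta=0.0986 Bond=-10.4739
V0=7.0699

The replicating-portfolio and risk-neutral prices coincide; use p* = (1.34−0.8)/(1.37−0.8) = 0.9474 for the latter.
At expiry t=1: V(1,0)=0.0000, V(1,1)=10.0000
  t=0,j=0: stock 178.0000 → up 243.8600 (V=10.0000), down 142.4000 (V=0.0000). Price 7.0699; hedge Δ=0.0986, bond B=-10.4739.
Check: Δ(0,0)·S0 + B(0,0) = 7.0699 = V0.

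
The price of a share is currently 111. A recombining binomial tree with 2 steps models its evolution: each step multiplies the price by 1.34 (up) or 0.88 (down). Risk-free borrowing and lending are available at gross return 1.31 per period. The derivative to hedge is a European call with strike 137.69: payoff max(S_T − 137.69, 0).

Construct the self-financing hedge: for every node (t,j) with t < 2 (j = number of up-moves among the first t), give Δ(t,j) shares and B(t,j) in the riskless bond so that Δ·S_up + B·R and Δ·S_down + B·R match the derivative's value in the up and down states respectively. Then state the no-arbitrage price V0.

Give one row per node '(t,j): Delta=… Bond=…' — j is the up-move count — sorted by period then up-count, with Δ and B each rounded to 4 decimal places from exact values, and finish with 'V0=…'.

No-arbitrage ⇒ martingale measure with p* = (R−d)/(u−d) = 0.9348.
At expiry t=2: V(2,0)=0.0000, V(2,1)=0.0000, V(2,2)=61.6216
Node (1,0) S=97.6800: V=(p*·0.0000+(1−p*)·0.0000)/1.31=0.0000; Δ=(0.0000−0.0000)/(130.8912−85.9584)=0.0000; B=V−Δ·S=0.0000
Node (1,1) S=148.7400: V=(p*·61.6216+(1−p*)·0.0000)/1.31=43.9716; Δ=(61.6216−0.0000)/(199.3116−130.8912)=0.9006; B=V−Δ·S=-89.9884
Node (0,0) S=111.0000: V=(p*·43.9716+(1−p*)·0.0000)/1.31=31.3770; Δ=(43.9716−0.0000)/(148.7400−97.6800)=0.8612; B=V−Δ·S=-64.2134
Root portfolio cost Δ·111+B reproduces V0=31.3770.

(0,0): Delta=0.8612 Bond=-64.2134
(1,0): Delta=0.0000 Bond=0.0000
(1,1): Delta=0.9006 Bond=-89.9884
V0=31.3770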